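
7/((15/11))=5.13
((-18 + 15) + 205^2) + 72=42094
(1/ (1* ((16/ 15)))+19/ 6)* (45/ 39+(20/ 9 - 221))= -2508007/ 2808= -893.16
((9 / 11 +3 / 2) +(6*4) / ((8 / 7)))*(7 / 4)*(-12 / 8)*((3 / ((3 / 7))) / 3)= -25137 / 176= -142.82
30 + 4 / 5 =154 / 5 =30.80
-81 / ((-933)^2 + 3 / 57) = -1539 / 16539292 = -0.00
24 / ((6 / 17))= 68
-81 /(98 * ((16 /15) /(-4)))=1215 /392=3.10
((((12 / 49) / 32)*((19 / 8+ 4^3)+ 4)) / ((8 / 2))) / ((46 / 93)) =157077 / 577024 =0.27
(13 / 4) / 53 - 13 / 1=-2743 / 212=-12.94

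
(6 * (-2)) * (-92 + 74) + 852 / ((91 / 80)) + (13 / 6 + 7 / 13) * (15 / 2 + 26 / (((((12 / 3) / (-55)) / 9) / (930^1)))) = -2946034801 / 364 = -8093502.20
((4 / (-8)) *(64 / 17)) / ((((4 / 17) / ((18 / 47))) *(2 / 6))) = -9.19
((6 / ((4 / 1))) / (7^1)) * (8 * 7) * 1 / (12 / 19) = 19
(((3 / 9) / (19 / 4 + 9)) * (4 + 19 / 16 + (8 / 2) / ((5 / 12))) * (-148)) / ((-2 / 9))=131313 / 550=238.75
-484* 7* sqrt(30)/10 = -1694* sqrt(30)/5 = -1855.68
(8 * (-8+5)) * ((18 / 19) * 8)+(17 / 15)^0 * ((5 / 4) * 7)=-173.14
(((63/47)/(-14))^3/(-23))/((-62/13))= -9477/1184412784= -0.00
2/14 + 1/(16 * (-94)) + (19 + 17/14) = 214313/10528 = 20.36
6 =6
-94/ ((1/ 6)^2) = -3384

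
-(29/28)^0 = -1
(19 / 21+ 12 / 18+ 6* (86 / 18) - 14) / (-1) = -341 / 21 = -16.24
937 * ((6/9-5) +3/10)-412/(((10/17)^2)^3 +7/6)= -21626820240631/5248889490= -4120.27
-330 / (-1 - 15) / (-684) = -55 / 1824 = -0.03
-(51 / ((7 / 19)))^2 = -938961 / 49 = -19162.47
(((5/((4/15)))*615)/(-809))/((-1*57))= 15375/61484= 0.25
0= 0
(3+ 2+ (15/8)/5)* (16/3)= 86/3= 28.67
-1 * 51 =-51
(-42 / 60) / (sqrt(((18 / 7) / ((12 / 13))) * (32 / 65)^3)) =-91 * sqrt(105) / 768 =-1.21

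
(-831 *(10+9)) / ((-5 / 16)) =252624 / 5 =50524.80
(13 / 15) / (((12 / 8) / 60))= 104 / 3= 34.67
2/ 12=1/ 6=0.17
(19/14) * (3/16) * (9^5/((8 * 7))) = 3365793/12544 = 268.32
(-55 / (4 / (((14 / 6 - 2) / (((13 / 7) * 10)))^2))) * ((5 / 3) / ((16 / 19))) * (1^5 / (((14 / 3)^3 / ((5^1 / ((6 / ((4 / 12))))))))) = -1045 / 43610112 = -0.00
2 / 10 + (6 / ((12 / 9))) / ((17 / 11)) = 529 / 170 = 3.11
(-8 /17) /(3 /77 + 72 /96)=-2464 /4131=-0.60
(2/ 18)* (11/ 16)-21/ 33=-887/ 1584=-0.56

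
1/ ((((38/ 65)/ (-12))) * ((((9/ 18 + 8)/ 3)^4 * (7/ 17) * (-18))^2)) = -2021760/ 22472076739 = -0.00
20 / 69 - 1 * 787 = -54283 / 69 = -786.71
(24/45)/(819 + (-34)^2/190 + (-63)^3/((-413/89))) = 2242/229984239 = 0.00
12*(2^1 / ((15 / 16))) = 128 / 5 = 25.60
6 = 6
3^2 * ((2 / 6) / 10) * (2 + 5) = 2.10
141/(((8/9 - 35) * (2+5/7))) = -8883/5833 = -1.52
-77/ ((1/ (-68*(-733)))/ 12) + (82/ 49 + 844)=-2256695506/ 49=-46055010.33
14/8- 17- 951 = -3865/4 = -966.25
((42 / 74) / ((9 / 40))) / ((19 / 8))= 2240 / 2109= 1.06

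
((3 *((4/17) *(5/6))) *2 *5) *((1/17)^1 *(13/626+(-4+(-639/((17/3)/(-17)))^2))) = 115023901150/90457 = 1271586.51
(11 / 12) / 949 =11 / 11388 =0.00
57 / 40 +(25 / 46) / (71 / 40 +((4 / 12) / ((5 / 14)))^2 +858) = 2031852693 / 1425229960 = 1.43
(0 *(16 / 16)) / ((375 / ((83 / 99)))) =0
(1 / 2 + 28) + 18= 93 / 2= 46.50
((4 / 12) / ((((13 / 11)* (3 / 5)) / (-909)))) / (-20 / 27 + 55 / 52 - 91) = 599940 / 127319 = 4.71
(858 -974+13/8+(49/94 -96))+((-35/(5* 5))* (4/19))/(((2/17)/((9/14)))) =-7553503/35720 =-211.46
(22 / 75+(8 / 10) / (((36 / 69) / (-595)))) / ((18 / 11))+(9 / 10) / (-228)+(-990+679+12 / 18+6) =-29469971 / 34200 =-861.70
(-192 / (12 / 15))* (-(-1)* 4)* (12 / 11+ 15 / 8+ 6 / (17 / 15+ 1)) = -61020 / 11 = -5547.27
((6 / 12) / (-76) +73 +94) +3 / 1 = 25839 / 152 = 169.99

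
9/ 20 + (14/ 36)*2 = 221/ 180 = 1.23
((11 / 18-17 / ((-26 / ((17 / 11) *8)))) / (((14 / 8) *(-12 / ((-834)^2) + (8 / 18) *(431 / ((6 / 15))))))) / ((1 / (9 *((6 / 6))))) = 7783619418 / 83356780507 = 0.09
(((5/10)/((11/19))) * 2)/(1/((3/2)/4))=57/88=0.65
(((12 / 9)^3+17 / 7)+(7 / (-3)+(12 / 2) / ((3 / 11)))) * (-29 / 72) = -16762 / 1701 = -9.85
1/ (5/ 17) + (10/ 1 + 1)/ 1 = 72/ 5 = 14.40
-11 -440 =-451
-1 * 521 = -521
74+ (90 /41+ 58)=5502 /41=134.20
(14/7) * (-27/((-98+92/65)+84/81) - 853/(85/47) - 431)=-12861848311/7126655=-1804.75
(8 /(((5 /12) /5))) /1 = 96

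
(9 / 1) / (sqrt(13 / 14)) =9 * sqrt(182) / 13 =9.34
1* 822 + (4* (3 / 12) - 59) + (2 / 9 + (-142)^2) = 188354 / 9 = 20928.22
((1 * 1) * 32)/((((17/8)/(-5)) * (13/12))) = -15360/221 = -69.50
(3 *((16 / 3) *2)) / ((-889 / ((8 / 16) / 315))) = -16 / 280035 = -0.00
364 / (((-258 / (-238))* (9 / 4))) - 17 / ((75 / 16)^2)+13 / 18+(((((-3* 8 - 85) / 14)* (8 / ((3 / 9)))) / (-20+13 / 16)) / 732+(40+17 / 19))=687114655239769 / 3614615313750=190.09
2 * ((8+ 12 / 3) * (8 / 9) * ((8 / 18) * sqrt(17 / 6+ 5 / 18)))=16.72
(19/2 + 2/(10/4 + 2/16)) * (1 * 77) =4741/6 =790.17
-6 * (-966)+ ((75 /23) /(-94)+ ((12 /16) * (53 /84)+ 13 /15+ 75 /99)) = 115827204121 /19976880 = 5798.06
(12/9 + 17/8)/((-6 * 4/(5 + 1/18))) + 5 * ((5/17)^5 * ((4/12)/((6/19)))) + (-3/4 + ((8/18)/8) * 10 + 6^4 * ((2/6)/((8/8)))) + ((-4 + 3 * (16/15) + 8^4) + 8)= 4534.29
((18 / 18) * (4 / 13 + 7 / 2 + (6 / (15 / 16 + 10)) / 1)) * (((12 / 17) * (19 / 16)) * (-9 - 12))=-3389391 / 44200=-76.68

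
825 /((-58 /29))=-825 /2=-412.50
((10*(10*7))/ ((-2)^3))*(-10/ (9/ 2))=1750/ 9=194.44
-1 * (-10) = 10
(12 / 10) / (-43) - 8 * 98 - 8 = -792.03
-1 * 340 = -340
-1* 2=-2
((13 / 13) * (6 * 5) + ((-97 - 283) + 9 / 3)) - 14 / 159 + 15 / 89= -4909258 / 14151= -346.92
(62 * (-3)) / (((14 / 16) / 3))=-4464 / 7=-637.71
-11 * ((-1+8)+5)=-132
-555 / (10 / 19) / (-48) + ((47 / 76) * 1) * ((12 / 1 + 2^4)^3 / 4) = 3415.86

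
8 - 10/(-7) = 66/7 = 9.43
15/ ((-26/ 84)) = -630/ 13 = -48.46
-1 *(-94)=94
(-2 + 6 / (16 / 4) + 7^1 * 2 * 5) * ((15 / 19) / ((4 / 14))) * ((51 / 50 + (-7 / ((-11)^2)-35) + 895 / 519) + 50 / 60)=-12022117506 / 1988635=-6045.41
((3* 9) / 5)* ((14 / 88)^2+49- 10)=2039931 / 9680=210.74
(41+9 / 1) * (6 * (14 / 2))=2100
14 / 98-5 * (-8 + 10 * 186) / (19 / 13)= -6335.65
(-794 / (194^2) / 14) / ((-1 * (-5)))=-397 / 1317260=-0.00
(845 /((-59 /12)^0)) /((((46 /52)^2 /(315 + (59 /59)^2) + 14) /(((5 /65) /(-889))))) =-13885040 /2659135017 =-0.01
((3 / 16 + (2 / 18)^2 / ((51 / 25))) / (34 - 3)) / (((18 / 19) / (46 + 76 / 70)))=25035901 / 80678430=0.31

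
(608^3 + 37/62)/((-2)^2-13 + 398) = 13934854181/24118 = 577778.18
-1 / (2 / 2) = -1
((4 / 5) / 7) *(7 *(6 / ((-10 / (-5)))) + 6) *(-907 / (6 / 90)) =-41981.14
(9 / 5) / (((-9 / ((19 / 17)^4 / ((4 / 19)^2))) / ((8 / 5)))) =-47045881 / 4176050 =-11.27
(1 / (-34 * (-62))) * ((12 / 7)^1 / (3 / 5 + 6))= 5 / 40579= 0.00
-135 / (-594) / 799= 0.00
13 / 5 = 2.60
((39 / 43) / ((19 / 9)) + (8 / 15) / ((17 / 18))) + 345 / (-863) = 35632488 / 59931035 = 0.59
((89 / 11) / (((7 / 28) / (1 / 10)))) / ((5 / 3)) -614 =-168316 / 275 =-612.06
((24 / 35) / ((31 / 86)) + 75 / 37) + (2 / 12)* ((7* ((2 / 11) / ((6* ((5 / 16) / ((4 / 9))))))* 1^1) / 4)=140998637 / 35769195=3.94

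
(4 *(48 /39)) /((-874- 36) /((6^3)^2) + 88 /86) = 64198656 /13089271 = 4.90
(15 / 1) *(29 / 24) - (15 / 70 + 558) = -540.09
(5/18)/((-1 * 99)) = -5/1782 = -0.00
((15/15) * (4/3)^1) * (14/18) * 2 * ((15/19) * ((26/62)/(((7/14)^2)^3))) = 232960/5301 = 43.95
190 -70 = 120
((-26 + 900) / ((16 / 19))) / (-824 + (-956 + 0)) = -8303 / 14240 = -0.58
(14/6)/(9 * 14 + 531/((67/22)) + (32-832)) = -469/100428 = -0.00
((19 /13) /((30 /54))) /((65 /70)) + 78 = 68304 /845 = 80.83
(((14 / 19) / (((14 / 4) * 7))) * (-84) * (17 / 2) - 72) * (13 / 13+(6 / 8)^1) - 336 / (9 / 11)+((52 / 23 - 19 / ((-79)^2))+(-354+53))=-7142743312 / 8181951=-872.99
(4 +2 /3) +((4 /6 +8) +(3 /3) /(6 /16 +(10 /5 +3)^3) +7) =61207 /3009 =20.34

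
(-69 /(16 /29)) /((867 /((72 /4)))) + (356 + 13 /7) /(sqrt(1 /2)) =-6003 /2312 + 2505*sqrt(2) /7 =503.49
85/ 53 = 1.60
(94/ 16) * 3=141/ 8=17.62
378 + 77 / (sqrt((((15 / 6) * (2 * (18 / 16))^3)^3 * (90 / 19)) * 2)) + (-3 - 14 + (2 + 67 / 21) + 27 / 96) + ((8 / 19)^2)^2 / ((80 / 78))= 39424 * sqrt(38) / 1476225 + 160483530241 / 437878560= 366.67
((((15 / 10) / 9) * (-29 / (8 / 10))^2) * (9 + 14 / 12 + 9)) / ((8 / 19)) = 45939625 / 4608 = 9969.54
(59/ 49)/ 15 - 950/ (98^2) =-1343/ 72030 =-0.02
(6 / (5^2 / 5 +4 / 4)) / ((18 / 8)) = 4 / 9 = 0.44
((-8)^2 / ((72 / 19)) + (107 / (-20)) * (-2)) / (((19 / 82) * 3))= 39.69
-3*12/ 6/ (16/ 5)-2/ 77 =-1171/ 616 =-1.90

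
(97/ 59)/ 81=97/ 4779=0.02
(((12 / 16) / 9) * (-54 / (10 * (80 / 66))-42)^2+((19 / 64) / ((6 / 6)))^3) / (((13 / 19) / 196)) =27435727745713 / 532480000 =51524.43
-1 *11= -11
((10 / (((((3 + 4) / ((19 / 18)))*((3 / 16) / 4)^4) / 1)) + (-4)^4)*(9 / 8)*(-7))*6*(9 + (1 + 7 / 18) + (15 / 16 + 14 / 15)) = -220004960084 / 1215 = -181074041.22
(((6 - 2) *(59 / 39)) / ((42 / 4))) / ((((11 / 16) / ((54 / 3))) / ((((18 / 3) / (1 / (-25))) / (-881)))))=2265600 / 881881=2.57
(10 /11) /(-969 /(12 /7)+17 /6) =-120 /74239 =-0.00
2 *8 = 16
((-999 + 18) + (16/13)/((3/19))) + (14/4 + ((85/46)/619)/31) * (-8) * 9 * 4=-34102036009/17212533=-1981.23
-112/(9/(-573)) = 7130.67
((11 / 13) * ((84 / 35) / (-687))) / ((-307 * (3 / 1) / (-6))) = -88 / 4569695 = -0.00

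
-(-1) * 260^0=1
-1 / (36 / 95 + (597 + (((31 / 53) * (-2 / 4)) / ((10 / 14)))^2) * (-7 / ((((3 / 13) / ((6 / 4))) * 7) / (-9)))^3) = -42696800 / 5104570304069523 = -0.00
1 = 1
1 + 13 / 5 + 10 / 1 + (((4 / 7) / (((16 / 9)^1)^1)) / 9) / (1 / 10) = 977 / 70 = 13.96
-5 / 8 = -0.62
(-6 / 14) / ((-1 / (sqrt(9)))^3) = 81 / 7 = 11.57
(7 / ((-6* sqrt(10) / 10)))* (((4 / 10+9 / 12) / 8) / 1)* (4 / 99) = -161* sqrt(10) / 23760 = -0.02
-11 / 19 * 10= -110 / 19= -5.79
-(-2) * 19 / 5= 7.60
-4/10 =-2/5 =-0.40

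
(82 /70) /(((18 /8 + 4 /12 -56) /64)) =-1.40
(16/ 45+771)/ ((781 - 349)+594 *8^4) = 34711/ 109505520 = 0.00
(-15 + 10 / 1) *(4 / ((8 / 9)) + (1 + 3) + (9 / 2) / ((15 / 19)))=-71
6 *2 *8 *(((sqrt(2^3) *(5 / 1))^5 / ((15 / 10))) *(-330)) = -8448000000 *sqrt(2) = -11947276174.93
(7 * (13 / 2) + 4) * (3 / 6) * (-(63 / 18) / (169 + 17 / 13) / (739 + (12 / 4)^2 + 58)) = -77 / 122016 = -0.00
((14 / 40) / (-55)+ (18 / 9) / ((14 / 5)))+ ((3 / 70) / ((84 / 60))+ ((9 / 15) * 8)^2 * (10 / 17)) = 13095279 / 916300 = 14.29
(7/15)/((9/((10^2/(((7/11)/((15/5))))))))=220/9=24.44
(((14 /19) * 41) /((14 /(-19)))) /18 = -41 /18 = -2.28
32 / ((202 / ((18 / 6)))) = 48 / 101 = 0.48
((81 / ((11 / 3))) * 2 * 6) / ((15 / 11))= 972 / 5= 194.40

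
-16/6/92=-2/69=-0.03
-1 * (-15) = 15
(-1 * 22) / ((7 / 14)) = -44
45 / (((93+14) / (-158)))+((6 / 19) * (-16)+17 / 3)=-401525 / 6099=-65.83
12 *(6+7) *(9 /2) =702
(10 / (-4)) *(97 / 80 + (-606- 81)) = 54863 / 32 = 1714.47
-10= -10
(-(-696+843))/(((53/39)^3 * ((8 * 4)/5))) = -43599465/4764064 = -9.15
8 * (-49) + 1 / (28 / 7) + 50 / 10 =-1547 / 4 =-386.75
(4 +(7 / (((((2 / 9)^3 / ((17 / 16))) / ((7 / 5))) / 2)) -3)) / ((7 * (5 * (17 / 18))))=5468193 / 95200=57.44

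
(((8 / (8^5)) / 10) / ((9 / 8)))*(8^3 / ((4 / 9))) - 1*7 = -279 / 40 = -6.98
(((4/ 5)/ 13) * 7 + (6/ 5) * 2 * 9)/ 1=1432/ 65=22.03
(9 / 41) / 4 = 9 / 164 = 0.05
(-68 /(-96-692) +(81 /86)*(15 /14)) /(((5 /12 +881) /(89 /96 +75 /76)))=907042093 /381328096352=0.00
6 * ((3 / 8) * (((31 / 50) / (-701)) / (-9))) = 0.00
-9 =-9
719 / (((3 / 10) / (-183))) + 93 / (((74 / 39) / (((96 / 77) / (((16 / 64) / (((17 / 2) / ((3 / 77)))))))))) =-14254742 / 37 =-385263.30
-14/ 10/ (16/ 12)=-21/ 20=-1.05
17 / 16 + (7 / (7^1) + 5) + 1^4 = 129 / 16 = 8.06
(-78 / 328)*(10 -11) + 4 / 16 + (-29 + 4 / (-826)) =-482879 / 16933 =-28.52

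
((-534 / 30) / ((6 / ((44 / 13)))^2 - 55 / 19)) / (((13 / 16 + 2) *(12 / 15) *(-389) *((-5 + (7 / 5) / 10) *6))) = -0.00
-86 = -86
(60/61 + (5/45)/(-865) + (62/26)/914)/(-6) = -5564078833/33855501420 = -0.16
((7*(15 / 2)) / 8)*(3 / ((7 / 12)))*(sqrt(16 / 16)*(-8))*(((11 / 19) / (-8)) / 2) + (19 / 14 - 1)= 10775 / 1064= 10.13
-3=-3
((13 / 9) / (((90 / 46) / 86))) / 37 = 1.72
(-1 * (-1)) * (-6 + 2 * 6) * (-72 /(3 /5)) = -720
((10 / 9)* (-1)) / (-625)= 2 / 1125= 0.00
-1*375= -375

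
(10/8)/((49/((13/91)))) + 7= 9609/1372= 7.00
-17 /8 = -2.12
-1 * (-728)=728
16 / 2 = 8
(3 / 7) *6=18 / 7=2.57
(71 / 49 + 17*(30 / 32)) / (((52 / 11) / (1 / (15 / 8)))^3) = 18142861 / 726657750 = 0.02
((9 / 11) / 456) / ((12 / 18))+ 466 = 466.00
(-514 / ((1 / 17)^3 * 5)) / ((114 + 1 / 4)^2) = -40404512 / 1044245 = -38.69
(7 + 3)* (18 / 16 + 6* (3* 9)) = 6525 / 4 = 1631.25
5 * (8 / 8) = 5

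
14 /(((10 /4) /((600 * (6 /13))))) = 20160 /13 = 1550.77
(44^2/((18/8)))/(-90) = -3872/405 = -9.56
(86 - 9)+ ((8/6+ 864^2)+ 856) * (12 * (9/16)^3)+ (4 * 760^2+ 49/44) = 11001076153/2816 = 3906632.16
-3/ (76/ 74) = -111/ 38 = -2.92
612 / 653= 0.94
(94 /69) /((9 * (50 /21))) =329 /5175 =0.06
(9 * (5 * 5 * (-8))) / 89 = -1800 / 89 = -20.22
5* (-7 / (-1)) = 35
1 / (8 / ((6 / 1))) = 3 / 4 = 0.75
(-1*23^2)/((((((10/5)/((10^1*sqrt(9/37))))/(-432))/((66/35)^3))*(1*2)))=98551328832*sqrt(37)/317275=1889415.59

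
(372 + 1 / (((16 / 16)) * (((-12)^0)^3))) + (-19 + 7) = 361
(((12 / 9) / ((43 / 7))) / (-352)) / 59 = -7 / 669768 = -0.00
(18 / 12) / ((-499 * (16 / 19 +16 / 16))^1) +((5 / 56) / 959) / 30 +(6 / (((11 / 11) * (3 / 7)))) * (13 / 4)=36578364623 / 803948880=45.50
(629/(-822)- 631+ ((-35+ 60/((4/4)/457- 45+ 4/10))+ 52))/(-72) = 25804784261/3015602352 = 8.56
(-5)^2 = 25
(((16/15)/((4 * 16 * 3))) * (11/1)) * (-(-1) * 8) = 22/45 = 0.49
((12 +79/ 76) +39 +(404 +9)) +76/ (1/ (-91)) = -490273/ 76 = -6450.96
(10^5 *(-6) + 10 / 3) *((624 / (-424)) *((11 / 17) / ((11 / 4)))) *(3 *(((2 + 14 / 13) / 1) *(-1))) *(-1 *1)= 1727990400 / 901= 1917858.38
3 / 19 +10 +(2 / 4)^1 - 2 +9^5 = 2244191 / 38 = 59057.66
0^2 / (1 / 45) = 0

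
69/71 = 0.97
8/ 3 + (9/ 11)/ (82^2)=2.67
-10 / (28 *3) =-5 / 42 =-0.12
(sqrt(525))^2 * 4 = 2100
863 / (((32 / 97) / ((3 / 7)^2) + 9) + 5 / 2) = 1506798 / 23215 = 64.91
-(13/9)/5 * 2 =-26/45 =-0.58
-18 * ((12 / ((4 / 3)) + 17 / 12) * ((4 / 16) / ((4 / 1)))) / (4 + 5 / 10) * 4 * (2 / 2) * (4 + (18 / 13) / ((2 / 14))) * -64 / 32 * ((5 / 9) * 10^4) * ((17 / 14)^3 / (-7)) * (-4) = 1366428125000 / 842751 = 1621390.10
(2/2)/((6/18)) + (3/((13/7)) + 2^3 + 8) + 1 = 281/13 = 21.62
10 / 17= 0.59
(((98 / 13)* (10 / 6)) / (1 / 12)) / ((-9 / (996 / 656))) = -40670 / 1599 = -25.43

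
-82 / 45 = -1.82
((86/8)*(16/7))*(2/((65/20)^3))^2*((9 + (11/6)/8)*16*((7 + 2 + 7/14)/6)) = 5929877504/304088967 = 19.50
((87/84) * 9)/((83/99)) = 25839/2324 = 11.12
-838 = -838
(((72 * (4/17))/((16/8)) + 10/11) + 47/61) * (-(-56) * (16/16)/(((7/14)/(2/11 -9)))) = -1257866512/125477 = -10024.68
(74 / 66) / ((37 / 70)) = 70 / 33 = 2.12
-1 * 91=-91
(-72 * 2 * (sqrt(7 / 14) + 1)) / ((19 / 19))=-144- 72 * sqrt(2)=-245.82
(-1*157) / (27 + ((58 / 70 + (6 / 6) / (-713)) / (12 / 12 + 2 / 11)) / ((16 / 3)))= -407465240 / 70414233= -5.79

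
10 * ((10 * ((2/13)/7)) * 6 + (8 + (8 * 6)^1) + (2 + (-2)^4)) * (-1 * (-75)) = 5140500/91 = 56489.01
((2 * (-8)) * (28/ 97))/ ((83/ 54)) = -24192/ 8051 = -3.00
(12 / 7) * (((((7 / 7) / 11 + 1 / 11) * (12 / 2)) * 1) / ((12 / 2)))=24 / 77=0.31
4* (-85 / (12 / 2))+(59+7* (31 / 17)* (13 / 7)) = 1328 / 51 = 26.04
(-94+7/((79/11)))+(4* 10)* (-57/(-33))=-23.93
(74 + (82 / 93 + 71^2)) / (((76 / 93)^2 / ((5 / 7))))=221236305 / 40432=5471.81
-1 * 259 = -259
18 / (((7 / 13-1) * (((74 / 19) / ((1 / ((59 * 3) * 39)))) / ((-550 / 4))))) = 5225 / 26196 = 0.20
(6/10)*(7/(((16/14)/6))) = 22.05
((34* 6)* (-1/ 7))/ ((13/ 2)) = -408/ 91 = -4.48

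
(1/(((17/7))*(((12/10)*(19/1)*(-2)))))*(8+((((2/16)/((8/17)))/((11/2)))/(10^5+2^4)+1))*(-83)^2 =-10913922533725/19493861376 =-559.86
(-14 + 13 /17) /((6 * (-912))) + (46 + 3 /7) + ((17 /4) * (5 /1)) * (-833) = -1277361465 /72352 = -17654.82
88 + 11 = 99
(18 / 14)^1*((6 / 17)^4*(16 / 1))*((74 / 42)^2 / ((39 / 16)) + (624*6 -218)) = 419320475136 / 372420139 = 1125.93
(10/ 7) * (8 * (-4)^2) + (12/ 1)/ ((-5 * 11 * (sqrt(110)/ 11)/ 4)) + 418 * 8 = 24688/ 7 - 24 * sqrt(110)/ 275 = 3525.94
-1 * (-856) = 856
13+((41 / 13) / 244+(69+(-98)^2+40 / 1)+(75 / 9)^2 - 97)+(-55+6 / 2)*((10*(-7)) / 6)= 10305.12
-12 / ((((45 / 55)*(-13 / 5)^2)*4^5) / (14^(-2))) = -275 / 25439232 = -0.00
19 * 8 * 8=1216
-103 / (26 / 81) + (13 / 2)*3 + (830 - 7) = 6781 / 13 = 521.62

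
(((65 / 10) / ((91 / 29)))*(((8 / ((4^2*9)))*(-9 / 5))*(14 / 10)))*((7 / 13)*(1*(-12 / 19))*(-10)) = -0.99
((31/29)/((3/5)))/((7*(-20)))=-31/2436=-0.01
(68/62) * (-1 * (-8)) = 272/31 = 8.77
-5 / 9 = -0.56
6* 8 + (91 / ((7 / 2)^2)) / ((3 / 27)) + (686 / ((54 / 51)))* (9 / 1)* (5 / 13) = 214537 / 91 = 2357.55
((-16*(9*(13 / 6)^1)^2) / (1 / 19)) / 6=-19266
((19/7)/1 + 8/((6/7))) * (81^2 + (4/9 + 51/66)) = 4269191/54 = 79059.09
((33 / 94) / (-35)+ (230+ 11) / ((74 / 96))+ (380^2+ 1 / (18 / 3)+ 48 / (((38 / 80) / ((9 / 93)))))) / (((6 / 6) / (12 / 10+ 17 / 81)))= 204040.98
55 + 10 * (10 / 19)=1145 / 19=60.26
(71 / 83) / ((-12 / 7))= -497 / 996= -0.50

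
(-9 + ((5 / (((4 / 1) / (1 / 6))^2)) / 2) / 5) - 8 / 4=-12671 / 1152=-11.00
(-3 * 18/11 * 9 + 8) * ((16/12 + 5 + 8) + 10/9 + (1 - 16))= -16.08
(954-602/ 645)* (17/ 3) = 243032/ 45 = 5400.71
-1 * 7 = -7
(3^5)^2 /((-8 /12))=-177147 /2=-88573.50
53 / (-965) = -53 / 965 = -0.05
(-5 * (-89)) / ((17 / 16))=7120 / 17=418.82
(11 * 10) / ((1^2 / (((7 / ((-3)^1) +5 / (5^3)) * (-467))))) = 1767128 / 15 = 117808.53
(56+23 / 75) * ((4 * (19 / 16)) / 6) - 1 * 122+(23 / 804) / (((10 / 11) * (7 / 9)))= -16331773 / 211050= -77.38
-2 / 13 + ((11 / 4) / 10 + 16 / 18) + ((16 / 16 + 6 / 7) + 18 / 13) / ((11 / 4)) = 788779 / 360360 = 2.19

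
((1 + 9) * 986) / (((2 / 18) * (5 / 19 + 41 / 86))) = 48333720 / 403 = 119934.79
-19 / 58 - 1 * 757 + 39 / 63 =-921671 / 1218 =-756.71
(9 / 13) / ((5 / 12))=108 / 65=1.66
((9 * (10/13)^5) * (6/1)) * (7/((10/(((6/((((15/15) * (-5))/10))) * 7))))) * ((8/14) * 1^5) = -181440000/371293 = -488.67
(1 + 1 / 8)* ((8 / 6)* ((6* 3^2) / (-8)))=-81 / 8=-10.12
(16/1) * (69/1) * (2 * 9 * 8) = 158976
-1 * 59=-59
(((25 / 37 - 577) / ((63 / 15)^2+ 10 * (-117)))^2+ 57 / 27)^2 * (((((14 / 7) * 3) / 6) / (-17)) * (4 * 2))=-710891835512069906727368 / 270946492384726360521297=-2.62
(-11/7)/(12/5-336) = 55/11676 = 0.00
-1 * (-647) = 647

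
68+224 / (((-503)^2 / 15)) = 17207972 / 253009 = 68.01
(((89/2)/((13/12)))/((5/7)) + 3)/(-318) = -1311/6890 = -0.19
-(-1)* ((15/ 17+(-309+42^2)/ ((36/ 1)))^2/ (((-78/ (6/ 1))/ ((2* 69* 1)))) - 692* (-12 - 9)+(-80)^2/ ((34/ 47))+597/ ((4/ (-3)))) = 435115879/ 90168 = 4825.61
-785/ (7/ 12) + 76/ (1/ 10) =-4100/ 7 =-585.71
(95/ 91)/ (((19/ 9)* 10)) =9/ 182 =0.05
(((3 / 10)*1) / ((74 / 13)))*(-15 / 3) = -39 / 148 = -0.26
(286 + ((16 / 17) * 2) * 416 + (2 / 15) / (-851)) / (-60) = -57997769 / 3255075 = -17.82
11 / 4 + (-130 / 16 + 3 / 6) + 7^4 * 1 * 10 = 24005.12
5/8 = 0.62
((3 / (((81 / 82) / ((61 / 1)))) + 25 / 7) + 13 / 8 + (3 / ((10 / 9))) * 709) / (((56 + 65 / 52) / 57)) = 302327107 / 144270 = 2095.56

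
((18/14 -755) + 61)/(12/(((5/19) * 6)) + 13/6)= -145470/2051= -70.93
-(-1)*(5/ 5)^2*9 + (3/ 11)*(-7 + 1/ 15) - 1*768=-41849/ 55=-760.89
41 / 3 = 13.67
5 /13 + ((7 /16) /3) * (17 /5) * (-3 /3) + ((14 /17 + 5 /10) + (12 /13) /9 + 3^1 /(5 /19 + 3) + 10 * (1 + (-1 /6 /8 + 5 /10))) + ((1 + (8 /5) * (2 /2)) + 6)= 8427025 /328848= 25.63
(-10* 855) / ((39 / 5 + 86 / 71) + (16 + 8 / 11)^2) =-367265250 / 12405959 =-29.60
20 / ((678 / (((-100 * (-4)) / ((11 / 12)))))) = 16000 / 1243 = 12.87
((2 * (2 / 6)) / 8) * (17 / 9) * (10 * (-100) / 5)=-850 / 27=-31.48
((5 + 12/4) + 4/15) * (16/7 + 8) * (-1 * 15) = -8928/7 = -1275.43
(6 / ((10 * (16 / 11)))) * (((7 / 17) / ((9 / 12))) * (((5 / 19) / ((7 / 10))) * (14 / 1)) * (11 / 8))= 1.64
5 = 5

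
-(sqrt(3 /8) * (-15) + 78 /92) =-39 /46 + 15 * sqrt(6) /4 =8.34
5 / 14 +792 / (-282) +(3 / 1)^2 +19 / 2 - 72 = -18408 / 329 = -55.95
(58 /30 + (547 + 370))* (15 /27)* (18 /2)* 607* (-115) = -962192120 /3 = -320730706.67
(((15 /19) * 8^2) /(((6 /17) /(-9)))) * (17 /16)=-26010 /19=-1368.95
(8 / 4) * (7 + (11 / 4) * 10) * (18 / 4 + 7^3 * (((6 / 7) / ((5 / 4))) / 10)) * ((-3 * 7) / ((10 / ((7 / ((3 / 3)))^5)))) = -34119033543 / 500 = -68238067.09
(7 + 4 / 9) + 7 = 130 / 9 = 14.44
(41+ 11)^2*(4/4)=2704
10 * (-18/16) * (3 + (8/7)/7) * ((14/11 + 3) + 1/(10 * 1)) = -670995/4312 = -155.61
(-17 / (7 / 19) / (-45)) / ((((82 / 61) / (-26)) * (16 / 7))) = -8.68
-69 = -69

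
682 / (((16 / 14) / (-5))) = -2983.75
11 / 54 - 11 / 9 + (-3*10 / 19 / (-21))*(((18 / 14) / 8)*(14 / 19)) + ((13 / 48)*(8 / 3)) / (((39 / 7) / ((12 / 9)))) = -171277 / 204687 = -0.84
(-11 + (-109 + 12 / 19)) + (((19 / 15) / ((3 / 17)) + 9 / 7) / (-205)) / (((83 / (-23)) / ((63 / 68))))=-6559720879 / 54958450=-119.36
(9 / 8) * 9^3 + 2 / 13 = 820.28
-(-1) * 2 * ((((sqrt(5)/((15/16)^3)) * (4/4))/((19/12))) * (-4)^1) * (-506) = 66322432 * sqrt(5)/21375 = 6938.08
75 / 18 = 4.17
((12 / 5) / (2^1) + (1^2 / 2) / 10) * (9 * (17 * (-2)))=-765 / 2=-382.50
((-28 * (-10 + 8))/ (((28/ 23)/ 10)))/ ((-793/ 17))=-7820/ 793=-9.86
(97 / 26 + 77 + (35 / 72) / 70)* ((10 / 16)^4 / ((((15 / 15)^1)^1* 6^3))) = 94463125 / 1656225792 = 0.06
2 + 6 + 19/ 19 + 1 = 10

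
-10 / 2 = -5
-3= -3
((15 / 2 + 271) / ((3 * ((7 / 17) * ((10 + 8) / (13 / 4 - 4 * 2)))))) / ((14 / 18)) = -179911 / 2352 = -76.49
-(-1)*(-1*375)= -375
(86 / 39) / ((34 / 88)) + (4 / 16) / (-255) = 4451 / 780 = 5.71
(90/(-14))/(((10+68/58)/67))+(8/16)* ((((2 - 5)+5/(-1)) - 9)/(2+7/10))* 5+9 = -34241/756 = -45.29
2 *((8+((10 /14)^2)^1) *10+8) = 9124 /49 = 186.20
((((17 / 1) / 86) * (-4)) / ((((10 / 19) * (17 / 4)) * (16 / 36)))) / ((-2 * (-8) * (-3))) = 57 / 3440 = 0.02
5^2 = 25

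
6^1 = 6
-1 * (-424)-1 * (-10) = 434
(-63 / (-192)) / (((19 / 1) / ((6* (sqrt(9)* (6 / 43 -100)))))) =-21357 / 688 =-31.04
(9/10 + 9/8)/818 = 81/32720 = 0.00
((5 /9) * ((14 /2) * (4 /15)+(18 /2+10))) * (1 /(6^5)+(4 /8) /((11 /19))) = 23125379 /2309472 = 10.01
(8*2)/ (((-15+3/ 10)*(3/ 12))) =-640/ 147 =-4.35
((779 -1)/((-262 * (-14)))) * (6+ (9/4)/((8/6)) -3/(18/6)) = 41623/29344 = 1.42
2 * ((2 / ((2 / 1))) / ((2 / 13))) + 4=17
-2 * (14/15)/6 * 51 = -15.87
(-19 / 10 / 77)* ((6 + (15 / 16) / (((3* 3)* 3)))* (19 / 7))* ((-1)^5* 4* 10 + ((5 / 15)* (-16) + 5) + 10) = 370747 / 30240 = 12.26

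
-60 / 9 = -20 / 3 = -6.67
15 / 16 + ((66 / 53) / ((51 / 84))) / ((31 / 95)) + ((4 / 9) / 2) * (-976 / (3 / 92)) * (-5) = 401364010295 / 12066192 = 33263.52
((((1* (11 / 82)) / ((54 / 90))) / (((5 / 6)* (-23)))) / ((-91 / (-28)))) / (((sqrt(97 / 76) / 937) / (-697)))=1401752* sqrt(1843) / 29003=2074.87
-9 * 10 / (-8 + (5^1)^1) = 30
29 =29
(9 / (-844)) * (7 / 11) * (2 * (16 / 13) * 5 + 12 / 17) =-45297 / 512941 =-0.09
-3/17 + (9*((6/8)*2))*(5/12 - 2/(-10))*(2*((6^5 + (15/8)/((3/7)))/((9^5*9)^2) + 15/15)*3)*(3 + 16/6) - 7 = 23547594650727383/85356482136480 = 275.87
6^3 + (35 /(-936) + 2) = 204013 /936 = 217.96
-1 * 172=-172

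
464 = 464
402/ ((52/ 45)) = 9045/ 26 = 347.88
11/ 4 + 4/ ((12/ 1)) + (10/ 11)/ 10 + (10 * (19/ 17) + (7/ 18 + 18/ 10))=556723/ 33660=16.54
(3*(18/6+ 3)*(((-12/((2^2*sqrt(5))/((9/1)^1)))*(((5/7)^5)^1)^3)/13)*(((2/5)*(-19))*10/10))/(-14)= -11271972656250*sqrt(5)/432028097404813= -0.06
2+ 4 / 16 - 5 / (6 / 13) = -103 / 12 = -8.58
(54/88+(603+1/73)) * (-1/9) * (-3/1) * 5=9694255/9636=1006.05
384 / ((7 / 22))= 8448 / 7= 1206.86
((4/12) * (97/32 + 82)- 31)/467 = -85/14944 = -0.01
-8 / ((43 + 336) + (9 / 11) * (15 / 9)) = -11 / 523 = -0.02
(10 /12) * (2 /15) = 1 /9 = 0.11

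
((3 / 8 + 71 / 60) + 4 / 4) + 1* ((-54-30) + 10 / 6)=-3191 / 40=-79.78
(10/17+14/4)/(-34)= -139/1156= -0.12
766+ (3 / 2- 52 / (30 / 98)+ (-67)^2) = 152599 / 30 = 5086.63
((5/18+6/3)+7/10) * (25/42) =335/189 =1.77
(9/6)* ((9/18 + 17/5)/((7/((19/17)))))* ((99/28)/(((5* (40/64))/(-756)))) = -11884158/14875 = -798.93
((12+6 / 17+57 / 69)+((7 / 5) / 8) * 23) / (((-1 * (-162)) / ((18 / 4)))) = 269071 / 563040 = 0.48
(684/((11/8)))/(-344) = -684/473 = -1.45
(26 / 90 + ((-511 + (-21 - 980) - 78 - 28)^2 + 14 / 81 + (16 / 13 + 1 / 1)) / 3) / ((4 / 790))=544443789581 / 3159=172346878.63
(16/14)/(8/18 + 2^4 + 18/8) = 288/4711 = 0.06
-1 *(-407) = 407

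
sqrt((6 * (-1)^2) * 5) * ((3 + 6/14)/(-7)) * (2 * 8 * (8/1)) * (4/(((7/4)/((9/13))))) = -442368 * sqrt(30)/4459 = -543.38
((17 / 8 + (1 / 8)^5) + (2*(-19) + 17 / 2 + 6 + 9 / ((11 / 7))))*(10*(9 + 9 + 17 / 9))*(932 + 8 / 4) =-2357398251665 / 811008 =-2906750.92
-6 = -6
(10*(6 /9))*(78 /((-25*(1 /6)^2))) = -3744 /5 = -748.80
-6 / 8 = -3 / 4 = -0.75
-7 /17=-0.41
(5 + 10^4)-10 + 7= 10002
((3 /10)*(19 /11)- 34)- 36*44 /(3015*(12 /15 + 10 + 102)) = -34798141 /1039170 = -33.49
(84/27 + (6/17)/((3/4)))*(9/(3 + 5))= 137/34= 4.03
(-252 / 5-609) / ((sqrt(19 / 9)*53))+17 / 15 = 17 / 15-9891*sqrt(19) / 5035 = -7.43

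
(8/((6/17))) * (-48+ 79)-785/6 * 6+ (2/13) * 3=-3193/39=-81.87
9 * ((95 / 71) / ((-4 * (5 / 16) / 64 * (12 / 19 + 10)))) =-57.99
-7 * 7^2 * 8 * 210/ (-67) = 576240/ 67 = 8600.60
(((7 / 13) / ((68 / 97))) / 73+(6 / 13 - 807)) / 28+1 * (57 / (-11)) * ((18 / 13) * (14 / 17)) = -689955535 / 19875856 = -34.71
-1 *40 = -40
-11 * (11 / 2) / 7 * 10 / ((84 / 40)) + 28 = -1934 / 147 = -13.16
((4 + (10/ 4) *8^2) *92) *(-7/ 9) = -105616/ 9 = -11735.11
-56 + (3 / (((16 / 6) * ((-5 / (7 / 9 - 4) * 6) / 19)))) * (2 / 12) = -80089 / 1440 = -55.62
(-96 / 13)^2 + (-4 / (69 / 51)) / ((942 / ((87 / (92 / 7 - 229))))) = 50285699174 / 922101349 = 54.53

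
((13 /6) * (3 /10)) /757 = 13 /15140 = 0.00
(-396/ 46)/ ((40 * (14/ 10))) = -99/ 644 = -0.15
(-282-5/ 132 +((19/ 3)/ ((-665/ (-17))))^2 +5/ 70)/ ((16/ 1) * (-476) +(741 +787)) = 136769209/ 2953288800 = 0.05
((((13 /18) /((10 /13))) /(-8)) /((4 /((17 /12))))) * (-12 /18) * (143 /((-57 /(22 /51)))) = -265837 /8864640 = -0.03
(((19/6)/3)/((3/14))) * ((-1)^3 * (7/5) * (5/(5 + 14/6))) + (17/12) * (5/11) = -1607/396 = -4.06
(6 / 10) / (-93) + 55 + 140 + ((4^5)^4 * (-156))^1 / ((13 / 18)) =-237494511599421.01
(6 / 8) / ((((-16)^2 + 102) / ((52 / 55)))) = 39 / 19690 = 0.00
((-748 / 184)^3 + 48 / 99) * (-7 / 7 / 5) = 214236323 / 16060440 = 13.34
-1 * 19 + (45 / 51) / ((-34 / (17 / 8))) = -5183 / 272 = -19.06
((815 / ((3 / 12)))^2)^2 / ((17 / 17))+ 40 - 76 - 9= 112945881759955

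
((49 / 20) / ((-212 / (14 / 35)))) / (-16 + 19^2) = -49 / 3657000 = -0.00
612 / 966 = 102 / 161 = 0.63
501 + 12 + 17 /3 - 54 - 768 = -910 /3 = -303.33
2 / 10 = 1 / 5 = 0.20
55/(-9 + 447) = 55/438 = 0.13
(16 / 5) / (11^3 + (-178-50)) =16 / 5515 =0.00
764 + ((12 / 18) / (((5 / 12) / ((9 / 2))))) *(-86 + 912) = 33556 / 5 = 6711.20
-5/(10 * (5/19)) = -19/10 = -1.90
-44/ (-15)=44/ 15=2.93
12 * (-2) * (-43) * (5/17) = 5160/17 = 303.53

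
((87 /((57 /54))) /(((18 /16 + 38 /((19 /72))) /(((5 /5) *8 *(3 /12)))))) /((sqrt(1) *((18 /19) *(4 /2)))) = 232 /387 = 0.60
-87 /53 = -1.64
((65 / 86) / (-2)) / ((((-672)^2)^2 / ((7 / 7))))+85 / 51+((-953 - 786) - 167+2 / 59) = -3940876175680737019 / 2069462450700288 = -1904.30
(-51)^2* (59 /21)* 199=10179447 /7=1454206.71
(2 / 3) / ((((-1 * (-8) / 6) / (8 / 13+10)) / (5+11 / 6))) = 943 / 26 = 36.27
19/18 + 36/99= 281/198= 1.42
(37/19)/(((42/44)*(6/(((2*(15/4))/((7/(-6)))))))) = -2035/931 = -2.19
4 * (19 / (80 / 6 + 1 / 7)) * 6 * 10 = 95760 / 283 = 338.37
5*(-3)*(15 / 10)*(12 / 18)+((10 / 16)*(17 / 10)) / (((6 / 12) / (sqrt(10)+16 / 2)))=2+17*sqrt(10) / 8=8.72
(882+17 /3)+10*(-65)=713 /3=237.67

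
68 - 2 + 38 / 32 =1075 / 16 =67.19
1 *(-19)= -19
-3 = -3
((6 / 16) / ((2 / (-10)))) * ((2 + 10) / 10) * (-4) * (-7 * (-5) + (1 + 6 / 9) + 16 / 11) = 3774 / 11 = 343.09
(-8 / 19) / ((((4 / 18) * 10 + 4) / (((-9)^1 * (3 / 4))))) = 243 / 532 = 0.46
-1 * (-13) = 13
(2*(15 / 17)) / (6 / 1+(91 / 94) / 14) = 5640 / 19397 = 0.29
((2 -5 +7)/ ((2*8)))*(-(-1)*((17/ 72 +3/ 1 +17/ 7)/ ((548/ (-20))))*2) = -14275/ 138096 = -0.10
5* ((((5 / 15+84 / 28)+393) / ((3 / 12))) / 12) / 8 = 5945 / 72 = 82.57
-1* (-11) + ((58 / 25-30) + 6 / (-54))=-3778 / 225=-16.79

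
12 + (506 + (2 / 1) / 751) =389020 / 751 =518.00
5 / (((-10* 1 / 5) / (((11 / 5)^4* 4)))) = -29282 / 125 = -234.26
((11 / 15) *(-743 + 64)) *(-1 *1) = 497.93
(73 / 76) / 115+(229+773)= 8757553 / 8740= 1002.01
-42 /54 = -7 /9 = -0.78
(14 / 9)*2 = 28 / 9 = 3.11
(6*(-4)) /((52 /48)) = -288 /13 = -22.15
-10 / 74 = -5 / 37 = -0.14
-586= -586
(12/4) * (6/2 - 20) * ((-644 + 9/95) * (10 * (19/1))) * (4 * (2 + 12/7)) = 648901968/7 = 92700281.14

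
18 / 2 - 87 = -78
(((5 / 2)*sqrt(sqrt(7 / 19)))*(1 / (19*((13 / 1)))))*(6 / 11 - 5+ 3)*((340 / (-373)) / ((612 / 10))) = 2000*19^(3 / 4)*7^(1 / 4) / 173298411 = 0.00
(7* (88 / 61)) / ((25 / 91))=56056 / 1525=36.76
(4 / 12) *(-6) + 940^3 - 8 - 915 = 830583075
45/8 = 5.62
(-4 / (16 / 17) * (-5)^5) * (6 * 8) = 637500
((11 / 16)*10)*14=385 / 4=96.25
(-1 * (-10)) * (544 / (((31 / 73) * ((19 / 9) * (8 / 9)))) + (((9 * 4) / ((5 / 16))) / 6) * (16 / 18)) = 12364088 / 1767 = 6997.22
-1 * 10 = -10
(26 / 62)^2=169 / 961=0.18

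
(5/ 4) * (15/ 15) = 5/ 4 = 1.25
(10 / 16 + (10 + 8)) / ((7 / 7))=149 / 8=18.62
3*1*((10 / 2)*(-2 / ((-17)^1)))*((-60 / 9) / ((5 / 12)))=-28.24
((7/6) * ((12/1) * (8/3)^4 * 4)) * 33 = 2523136/27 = 93449.48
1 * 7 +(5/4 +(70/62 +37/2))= 27.88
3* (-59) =-177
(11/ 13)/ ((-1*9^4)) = -11/ 85293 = -0.00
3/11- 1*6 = -63/11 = -5.73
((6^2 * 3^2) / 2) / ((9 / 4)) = 72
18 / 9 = 2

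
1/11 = 0.09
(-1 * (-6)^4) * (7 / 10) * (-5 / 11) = 4536 / 11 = 412.36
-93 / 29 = -3.21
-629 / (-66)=629 / 66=9.53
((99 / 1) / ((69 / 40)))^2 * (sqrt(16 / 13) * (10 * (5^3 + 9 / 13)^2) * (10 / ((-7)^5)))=-1860852533760000 * sqrt(13) / 19533313891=-343484.94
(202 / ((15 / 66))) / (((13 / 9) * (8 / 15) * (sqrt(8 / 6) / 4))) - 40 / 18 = -20 / 9 +29997 * sqrt(3) / 13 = 3994.42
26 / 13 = 2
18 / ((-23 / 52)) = -40.70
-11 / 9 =-1.22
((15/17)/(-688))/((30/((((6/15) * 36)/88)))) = -9/1286560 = -0.00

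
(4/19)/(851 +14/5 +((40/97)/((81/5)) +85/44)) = 6914160/28105002863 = 0.00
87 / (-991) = -87 / 991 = -0.09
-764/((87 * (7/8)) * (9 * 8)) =-764/5481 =-0.14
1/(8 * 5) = 1/40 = 0.02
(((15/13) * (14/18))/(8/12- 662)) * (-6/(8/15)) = 1575/103168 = 0.02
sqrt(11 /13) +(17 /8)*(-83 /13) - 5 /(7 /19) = -19757 /728 +sqrt(143) /13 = -26.22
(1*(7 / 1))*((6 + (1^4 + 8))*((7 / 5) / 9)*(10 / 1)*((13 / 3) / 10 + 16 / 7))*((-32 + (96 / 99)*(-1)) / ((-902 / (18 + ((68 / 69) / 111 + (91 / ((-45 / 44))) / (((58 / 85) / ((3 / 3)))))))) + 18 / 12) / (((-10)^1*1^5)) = 22972985053207 / 198340680780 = 115.83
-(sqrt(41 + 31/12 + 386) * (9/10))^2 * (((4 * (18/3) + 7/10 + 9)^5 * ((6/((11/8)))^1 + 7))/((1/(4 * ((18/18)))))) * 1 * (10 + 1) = -120996256472266509/16000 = -7562266029516.66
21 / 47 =0.45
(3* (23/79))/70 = 69/5530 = 0.01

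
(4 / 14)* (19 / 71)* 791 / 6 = 2147 / 213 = 10.08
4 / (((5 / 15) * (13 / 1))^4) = 324 / 28561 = 0.01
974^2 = 948676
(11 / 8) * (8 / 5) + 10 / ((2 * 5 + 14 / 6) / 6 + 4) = 2099 / 545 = 3.85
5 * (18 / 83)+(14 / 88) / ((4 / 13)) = 23393 / 14608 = 1.60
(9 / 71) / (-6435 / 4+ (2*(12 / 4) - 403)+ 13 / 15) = -540 / 8540803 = -0.00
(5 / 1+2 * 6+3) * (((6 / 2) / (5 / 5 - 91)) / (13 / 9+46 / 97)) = -0.35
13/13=1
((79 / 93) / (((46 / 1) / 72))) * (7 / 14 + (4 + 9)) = 12798 / 713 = 17.95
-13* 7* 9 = -819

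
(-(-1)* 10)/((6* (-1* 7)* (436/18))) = -15/1526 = -0.01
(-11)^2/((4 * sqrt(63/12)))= 121 * sqrt(21)/42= 13.20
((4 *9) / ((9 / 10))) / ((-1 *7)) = -40 / 7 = -5.71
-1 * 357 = -357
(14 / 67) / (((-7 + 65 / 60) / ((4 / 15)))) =-0.01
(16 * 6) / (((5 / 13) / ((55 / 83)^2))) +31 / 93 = 109.93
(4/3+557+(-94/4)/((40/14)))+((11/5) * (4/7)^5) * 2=550.38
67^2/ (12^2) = 4489/ 144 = 31.17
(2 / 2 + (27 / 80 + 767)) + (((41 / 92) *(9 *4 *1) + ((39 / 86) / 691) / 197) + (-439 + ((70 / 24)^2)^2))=5831107679883311 / 13958397239040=417.75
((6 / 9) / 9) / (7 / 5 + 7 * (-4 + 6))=10 / 2079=0.00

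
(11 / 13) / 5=11 / 65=0.17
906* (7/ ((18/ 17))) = 17969/ 3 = 5989.67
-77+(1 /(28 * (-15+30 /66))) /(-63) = -77.00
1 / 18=0.06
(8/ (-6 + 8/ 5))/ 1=-20/ 11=-1.82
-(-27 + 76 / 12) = 62 / 3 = 20.67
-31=-31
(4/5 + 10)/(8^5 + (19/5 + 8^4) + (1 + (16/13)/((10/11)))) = 351/1198280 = 0.00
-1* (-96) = 96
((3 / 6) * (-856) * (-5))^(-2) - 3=-13738799 / 4579600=-3.00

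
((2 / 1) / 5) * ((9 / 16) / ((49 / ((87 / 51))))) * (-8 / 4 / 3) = -87 / 16660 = -0.01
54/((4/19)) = 513/2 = 256.50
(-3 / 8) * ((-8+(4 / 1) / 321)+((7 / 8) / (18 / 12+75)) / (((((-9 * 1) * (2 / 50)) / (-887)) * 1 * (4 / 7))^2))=-18046327787549 / 226312704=-79740.68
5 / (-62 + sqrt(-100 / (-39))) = -0.08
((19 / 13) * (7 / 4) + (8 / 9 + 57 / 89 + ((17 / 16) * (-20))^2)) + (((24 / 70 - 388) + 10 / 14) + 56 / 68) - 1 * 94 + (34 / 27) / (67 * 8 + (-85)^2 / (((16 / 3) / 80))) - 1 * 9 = -1084073545901809 / 32389617340080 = -33.47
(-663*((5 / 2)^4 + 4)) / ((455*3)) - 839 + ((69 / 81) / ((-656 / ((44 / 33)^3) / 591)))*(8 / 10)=-4805832091 / 5579280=-861.37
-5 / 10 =-1 / 2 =-0.50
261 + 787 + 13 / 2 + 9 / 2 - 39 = 1020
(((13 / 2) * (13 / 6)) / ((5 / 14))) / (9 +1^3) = 1183 / 300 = 3.94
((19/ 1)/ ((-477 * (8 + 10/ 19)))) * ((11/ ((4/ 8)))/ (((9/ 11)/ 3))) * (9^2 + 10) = -3974971/ 115911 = -34.29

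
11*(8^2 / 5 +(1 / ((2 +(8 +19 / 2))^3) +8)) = 67861376 / 296595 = 228.80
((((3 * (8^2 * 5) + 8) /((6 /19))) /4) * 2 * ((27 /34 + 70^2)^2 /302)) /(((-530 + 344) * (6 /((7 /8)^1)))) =-446815017876997 /4675307904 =-95569.11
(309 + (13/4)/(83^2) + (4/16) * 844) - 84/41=585179749/1129796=517.95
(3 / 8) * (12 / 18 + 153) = 461 / 8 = 57.62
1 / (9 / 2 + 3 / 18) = 3 / 14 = 0.21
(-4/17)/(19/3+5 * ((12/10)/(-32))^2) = -0.04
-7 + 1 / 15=-104 / 15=-6.93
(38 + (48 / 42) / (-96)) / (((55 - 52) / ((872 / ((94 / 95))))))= 33042805 / 2961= 11159.34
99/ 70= 1.41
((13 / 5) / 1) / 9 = 13 / 45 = 0.29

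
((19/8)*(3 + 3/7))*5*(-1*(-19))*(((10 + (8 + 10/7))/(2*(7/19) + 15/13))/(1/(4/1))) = 727602720/22883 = 31796.65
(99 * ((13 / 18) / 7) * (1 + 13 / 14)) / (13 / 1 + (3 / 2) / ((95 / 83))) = 366795 / 266462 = 1.38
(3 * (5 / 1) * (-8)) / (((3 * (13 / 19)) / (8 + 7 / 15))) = -19304 / 39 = -494.97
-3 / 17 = -0.18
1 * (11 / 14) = 11 / 14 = 0.79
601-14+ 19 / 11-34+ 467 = 11239 / 11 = 1021.73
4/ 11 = 0.36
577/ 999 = 0.58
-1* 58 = -58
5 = 5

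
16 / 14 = 8 / 7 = 1.14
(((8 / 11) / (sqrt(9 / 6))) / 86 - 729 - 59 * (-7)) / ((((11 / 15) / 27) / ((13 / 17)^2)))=-21628620 / 3179 + 91260 * sqrt(6) / 1503667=-6803.44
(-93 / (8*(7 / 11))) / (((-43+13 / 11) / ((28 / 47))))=11253 / 43240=0.26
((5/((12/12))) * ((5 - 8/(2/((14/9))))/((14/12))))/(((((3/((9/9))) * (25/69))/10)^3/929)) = -1989353168/525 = -3789244.13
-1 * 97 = -97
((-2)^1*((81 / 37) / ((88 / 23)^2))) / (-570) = 14283 / 27220160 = 0.00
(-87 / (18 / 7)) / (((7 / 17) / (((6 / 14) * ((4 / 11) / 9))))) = -986 / 693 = -1.42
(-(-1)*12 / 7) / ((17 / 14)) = 1.41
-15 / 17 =-0.88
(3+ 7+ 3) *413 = 5369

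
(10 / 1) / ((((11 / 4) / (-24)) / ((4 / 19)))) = -3840 / 209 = -18.37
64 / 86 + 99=4289 / 43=99.74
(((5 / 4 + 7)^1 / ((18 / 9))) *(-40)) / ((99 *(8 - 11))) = 5 / 9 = 0.56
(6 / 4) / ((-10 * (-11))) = 3 / 220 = 0.01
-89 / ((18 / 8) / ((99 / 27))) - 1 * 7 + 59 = -2512 / 27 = -93.04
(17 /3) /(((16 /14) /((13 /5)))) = 1547 /120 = 12.89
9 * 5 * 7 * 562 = 177030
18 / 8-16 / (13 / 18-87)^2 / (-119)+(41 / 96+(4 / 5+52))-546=-67575675573901 / 137762530080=-490.52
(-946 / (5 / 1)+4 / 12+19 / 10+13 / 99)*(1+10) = -184967 / 90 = -2055.19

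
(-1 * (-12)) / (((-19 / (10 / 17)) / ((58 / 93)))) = -2320 / 10013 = -0.23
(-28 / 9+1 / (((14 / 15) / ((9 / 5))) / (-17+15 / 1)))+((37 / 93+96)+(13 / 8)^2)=92.07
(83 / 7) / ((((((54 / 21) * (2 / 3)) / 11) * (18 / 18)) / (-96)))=-7304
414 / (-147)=-138 / 49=-2.82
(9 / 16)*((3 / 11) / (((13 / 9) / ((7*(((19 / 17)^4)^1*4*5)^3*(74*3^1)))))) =417898203183800924571000 / 83314979923855823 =5015883.14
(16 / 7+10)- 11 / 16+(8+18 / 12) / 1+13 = 3819 / 112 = 34.10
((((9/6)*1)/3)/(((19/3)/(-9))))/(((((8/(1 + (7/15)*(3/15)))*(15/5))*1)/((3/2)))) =-369/7600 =-0.05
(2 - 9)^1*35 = -245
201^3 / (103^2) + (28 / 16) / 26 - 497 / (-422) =178488316833 / 232803896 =766.69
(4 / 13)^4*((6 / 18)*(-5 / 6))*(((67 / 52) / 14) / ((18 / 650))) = -134000 / 16194087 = -0.01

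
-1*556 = -556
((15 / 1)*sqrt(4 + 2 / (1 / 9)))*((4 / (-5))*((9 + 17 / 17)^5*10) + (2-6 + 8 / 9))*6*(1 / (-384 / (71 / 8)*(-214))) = -639002485*sqrt(22) / 82176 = -36472.78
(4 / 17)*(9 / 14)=18 / 119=0.15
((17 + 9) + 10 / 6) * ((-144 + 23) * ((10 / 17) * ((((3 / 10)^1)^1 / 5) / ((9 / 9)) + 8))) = -4047329 / 255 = -15871.88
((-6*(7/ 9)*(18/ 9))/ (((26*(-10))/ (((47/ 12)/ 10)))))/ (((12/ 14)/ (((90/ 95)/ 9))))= 2303/ 1333800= 0.00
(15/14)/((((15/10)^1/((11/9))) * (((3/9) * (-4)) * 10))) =-11/168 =-0.07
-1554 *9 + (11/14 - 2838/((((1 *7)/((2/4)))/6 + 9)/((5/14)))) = -239269/17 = -14074.65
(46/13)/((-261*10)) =-23/16965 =-0.00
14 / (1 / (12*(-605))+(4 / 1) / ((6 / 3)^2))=14520 / 1037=14.00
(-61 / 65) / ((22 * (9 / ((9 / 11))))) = -61 / 15730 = -0.00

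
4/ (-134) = -0.03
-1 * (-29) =29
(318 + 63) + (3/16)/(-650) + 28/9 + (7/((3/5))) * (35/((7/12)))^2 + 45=3971364773/93600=42429.11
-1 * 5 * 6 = -30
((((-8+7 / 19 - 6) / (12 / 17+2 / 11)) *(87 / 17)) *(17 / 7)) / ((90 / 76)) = -200651 / 1245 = -161.17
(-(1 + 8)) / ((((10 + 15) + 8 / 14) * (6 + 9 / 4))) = -0.04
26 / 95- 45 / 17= -3833 / 1615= -2.37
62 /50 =31 /25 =1.24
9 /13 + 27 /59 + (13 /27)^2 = 772601 /559143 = 1.38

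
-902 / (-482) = 451 / 241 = 1.87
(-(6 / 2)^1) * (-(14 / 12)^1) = 3.50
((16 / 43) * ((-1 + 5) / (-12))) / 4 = -4 / 129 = -0.03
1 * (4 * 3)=12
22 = 22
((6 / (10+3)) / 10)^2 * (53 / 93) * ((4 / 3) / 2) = 0.00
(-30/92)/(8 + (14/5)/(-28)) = -75/1817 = -0.04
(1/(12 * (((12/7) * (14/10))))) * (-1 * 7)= -35/144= -0.24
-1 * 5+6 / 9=-13 / 3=-4.33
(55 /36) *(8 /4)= 55 /18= 3.06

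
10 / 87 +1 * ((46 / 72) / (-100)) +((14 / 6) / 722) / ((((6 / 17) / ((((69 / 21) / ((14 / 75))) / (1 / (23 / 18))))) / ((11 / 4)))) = 2136641267 / 3165825600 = 0.67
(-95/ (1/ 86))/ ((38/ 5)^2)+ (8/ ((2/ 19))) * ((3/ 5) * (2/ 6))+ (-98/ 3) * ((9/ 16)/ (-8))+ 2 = -121.95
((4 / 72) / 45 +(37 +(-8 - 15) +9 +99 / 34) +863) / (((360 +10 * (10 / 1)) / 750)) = 15300415 / 10557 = 1449.31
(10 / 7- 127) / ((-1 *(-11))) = -879 / 77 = -11.42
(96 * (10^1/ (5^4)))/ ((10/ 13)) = 1248/ 625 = 2.00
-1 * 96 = -96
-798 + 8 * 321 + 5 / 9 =15935 / 9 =1770.56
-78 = -78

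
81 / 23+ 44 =1093 / 23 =47.52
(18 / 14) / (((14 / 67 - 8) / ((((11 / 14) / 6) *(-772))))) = 142241 / 8526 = 16.68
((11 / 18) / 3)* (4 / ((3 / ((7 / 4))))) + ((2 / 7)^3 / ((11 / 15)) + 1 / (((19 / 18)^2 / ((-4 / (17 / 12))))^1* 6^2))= 1638181025 / 3751093962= 0.44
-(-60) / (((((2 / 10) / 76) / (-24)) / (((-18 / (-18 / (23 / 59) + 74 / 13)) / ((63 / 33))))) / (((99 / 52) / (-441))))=285535800 / 518959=550.21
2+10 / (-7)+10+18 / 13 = 1088 / 91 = 11.96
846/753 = 282/251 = 1.12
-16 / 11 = -1.45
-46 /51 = -0.90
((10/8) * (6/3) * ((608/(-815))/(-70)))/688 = 19/490630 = 0.00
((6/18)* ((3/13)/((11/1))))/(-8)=-1/1144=-0.00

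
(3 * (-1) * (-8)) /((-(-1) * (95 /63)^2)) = 95256 /9025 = 10.55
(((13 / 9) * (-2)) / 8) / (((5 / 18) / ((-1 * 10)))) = 13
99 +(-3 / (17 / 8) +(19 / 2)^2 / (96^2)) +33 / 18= 62312441 / 626688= 99.43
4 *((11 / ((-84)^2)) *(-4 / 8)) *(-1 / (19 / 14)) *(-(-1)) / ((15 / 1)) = 11 / 71820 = 0.00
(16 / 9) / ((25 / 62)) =992 / 225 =4.41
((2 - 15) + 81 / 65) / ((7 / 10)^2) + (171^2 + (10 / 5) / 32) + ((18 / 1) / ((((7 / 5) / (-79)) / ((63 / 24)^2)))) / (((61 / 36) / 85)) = -321875.60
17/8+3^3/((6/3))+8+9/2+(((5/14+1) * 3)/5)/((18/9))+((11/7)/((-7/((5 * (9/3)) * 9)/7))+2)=-50851/280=-181.61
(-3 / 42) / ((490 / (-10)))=1 / 686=0.00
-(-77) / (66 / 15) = 35 / 2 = 17.50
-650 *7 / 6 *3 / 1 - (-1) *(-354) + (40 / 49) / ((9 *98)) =-56810041 / 21609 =-2629.00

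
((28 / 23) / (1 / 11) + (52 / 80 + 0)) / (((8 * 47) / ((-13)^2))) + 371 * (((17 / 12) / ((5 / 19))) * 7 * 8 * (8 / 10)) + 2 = 232156297981 / 2594400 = 89483.62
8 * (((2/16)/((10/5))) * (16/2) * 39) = 156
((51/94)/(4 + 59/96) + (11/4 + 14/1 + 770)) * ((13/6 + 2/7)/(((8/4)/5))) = 4824.25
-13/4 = -3.25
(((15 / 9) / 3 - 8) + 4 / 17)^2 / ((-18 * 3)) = -1216609 / 1264086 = -0.96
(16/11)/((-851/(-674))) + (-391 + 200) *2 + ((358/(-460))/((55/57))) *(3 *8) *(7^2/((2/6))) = -3226.40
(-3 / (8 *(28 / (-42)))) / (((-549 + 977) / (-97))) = -873 / 6848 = -0.13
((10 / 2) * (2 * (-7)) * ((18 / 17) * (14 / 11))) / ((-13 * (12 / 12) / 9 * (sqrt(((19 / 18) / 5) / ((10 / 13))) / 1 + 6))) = 857304000 / 78163943 - 4762800 * sqrt(247) / 78163943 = 10.01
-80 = -80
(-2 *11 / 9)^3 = -10648 / 729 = -14.61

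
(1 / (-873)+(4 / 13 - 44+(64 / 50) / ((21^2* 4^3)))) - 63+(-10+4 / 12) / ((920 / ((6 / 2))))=-273009264233 / 2558064600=-106.72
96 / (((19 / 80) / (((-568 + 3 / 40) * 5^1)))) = -21808320 / 19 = -1147806.32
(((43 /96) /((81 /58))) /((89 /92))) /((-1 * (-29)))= 989 /86508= 0.01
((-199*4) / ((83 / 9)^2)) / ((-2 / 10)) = 322380 / 6889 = 46.80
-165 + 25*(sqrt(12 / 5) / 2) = -165 + 5*sqrt(15) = -145.64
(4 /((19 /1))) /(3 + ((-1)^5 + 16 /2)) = 2 /95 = 0.02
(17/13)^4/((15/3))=83521/142805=0.58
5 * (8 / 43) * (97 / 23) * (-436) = -1691680 / 989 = -1710.50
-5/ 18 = -0.28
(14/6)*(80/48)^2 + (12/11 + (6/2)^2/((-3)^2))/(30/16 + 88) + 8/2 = 2243215/213543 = 10.50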